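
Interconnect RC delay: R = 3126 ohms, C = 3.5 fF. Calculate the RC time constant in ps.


Step 1: tau = R * C
Step 2: tau = 3126 * 3.5 fF = 3126 * 3.5e-15 F
Step 3: tau = 1.0941e-11 s = 10.941 ps

10.941


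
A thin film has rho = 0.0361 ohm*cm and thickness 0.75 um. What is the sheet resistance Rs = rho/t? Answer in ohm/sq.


Step 1: Convert thickness to cm: t = 0.75 um = 7.5000e-05 cm
Step 2: Rs = rho / t = 0.0361 / 7.5000e-05
Step 3: Rs = 481.3 ohm/sq

481.3


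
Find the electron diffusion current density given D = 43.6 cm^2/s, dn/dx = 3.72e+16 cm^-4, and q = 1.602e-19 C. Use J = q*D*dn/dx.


Step 1: J = q * D * (dn/dx)
Step 2: J = 1.602e-19 * 43.6 * 3.72e+16
Step 3: J = 2.60e-01 A/cm^2

2.60e-01


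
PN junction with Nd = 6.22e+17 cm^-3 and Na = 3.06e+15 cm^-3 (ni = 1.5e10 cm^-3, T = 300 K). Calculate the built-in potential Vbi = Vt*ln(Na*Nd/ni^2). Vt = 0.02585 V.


Step 1: Compute Na*Nd/ni^2 = 3.06e+15 * 6.22e+17 / (1.5e10)^2 = 8.4592e+12
Step 2: ln(8.4592e+12) = 29.7663
Step 3: Vbi = 0.02585 * 29.7663 = 0.769 V

0.769


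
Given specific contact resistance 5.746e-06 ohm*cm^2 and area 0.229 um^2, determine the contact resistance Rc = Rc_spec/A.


Step 1: Convert area to cm^2: 0.229 um^2 = 2.2900e-09 cm^2
Step 2: Rc = Rc_spec / A = 5.746e-06 / 2.2900e-09
Step 3: Rc = 2.51e+03 ohms

2.51e+03


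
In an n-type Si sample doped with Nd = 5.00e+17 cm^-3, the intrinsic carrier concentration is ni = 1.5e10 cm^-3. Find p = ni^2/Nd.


Step 1: Since Nd >> ni, n ≈ Nd = 5.00e+17 cm^-3
Step 2: p = ni^2 / n = (1.5e10)^2 / 5.00e+17
Step 3: p = 2.25e20 / 5.00e+17 = 4.50e+02 cm^-3

4.50e+02


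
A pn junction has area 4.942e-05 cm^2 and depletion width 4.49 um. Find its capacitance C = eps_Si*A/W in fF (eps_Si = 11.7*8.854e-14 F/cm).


Step 1: eps_Si = 11.7 * 8.854e-14 = 1.035918e-12 F/cm
Step 2: W in cm = 4.49 * 1e-4 = 4.49e-04 cm
Step 3: C = 1.035918e-12 * 4.942e-05 / 4.49e-04 = 1.140202e-13 F
Step 4: C = 114.02 fF

114.02


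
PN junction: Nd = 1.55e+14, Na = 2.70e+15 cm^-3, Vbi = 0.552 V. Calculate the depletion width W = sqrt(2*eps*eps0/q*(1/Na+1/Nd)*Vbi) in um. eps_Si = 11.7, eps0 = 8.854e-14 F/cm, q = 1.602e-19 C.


Step 1: 1/Na + 1/Nd = 1/2.70e+15 + 1/1.55e+14 = 6.82198e-15
Step 2: 2*eps*eps0/q = 2*11.7*8.854e-14/1.602e-19 = 1.293281e+07
Step 3: W^2 = 1.293281e+07 * 6.82198e-15 * 0.552 = 4.87015e-08
Step 4: W = sqrt(4.87015e-08) = 2.207e-04 cm = 2.207 um

2.207


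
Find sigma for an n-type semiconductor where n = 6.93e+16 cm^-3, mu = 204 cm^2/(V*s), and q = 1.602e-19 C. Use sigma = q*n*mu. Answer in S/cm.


Step 1: sigma = q * n * mu
Step 2: sigma = 1.602e-19 * 6.93e+16 * 204
Step 3: sigma = 2.265e+00 S/cm

2.265e+00


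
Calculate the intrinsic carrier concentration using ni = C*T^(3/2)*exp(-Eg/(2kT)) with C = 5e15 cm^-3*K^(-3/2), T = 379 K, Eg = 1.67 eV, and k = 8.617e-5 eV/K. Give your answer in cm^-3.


Step 1: Compute kT = 8.617e-5 * 379 = 0.03265843 eV
Step 2: Exponent = -Eg/(2kT) = -1.67/(2*0.03265843) = -25.56767
Step 3: T^(3/2) = 379^1.5 = 7378.34
Step 4: ni = 5e15 * 7378.34 * exp(-25.56767) = 2.90e+08 cm^-3

2.90e+08


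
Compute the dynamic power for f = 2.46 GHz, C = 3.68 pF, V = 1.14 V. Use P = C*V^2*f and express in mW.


Step 1: V^2 = 1.14^2 = 1.2996 V^2
Step 2: P = C*V^2*f = 3.68e-12 F * 1.2996 * 2.46e9 Hz
Step 3: P = 1.176501888e-02 W
Step 4: P = 11.765 mW

11.765


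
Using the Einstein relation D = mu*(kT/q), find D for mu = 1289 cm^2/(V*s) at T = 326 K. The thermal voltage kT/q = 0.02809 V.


Step 1: D = mu * (kT/q)
Step 2: D = 1289 * 0.02809
Step 3: D = 36.21 cm^2/s

36.21


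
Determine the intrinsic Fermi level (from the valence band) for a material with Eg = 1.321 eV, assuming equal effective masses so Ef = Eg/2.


Step 1: For an intrinsic semiconductor, the Fermi level sits at midgap.
Step 2: Ef = Eg / 2 = 1.321 / 2 = 0.6605 eV

0.6605


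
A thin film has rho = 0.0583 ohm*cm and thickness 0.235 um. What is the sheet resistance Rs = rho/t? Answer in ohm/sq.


Step 1: Convert thickness to cm: t = 0.235 um = 2.3500e-05 cm
Step 2: Rs = rho / t = 0.0583 / 2.3500e-05
Step 3: Rs = 2480.9 ohm/sq

2480.9


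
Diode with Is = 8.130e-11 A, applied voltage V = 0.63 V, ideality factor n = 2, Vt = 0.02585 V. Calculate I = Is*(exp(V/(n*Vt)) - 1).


Step 1: V/(n*Vt) = 0.63/(2*0.02585) = 12.1857
Step 2: exp(12.1857) = 1.9597e+05
Step 3: I = 8.130e-11 * (1.9597e+05 - 1) = 1.59e-05 A

1.59e-05


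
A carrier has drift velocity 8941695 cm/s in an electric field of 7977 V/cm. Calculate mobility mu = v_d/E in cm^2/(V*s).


Step 1: mu = v_d / E
Step 2: mu = 8941695 / 7977
Step 3: mu = 1120.93 cm^2/(V*s)

1120.93


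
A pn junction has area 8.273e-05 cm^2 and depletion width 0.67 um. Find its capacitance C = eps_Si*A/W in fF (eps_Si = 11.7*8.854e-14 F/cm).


Step 1: eps_Si = 11.7 * 8.854e-14 = 1.035918e-12 F/cm
Step 2: W in cm = 0.67 * 1e-4 = 6.70e-05 cm
Step 3: C = 1.035918e-12 * 8.273e-05 / 6.70e-05 = 1.279127e-12 F
Step 4: C = 1279.13 fF

1279.13


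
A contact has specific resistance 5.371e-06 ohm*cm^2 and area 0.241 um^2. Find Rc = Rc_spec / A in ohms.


Step 1: Convert area to cm^2: 0.241 um^2 = 2.4100e-09 cm^2
Step 2: Rc = Rc_spec / A = 5.371e-06 / 2.4100e-09
Step 3: Rc = 2.23e+03 ohms

2.23e+03


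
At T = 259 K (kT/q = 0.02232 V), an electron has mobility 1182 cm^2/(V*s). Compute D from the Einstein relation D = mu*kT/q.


Step 1: D = mu * (kT/q)
Step 2: D = 1182 * 0.02232
Step 3: D = 26.38 cm^2/s

26.38


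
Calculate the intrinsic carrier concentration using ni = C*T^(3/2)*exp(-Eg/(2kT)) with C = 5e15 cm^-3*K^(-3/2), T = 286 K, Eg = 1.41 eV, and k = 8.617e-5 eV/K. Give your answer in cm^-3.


Step 1: Compute kT = 8.617e-5 * 286 = 0.02464462 eV
Step 2: Exponent = -Eg/(2kT) = -1.41/(2*0.02464462) = -28.60665
Step 3: T^(3/2) = 286^1.5 = 4836.70
Step 4: ni = 5e15 * 4836.70 * exp(-28.60665) = 9.12e+06 cm^-3

9.12e+06


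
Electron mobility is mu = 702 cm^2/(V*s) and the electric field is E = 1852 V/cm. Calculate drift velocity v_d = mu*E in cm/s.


Step 1: v_d = mu * E
Step 2: v_d = 702 * 1852 = 1300104
Step 3: v_d = 1.30e+06 cm/s

1.30e+06


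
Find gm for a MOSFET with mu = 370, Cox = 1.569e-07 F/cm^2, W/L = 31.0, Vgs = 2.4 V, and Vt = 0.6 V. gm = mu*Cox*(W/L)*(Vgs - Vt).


Step 1: Vov = Vgs - Vt = 2.4 - 0.6 = 1.8 V
Step 2: gm = mu * Cox * (W/L) * Vov
Step 3: gm = 370 * 1.569e-07 * 31.0 * 1.8 = 3.24e-03 S

3.24e-03


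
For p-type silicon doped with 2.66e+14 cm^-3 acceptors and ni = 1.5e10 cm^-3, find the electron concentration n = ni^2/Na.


Step 1: Majority hole concentration p ≈ Na = 2.66e+14 cm^-3
Step 2: n = ni^2 / Na = (1.5e10)^2 / 2.66e+14
Step 3: n = 8.46e+05 cm^-3

8.46e+05


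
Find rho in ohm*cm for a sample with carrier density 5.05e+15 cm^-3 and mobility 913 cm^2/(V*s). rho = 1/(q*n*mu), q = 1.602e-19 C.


Step 1: sigma = q * n * mu = 1.602e-19 * 5.05e+15 * 913 = 7.38626e-01 S/cm
Step 2: rho = 1 / sigma = 1 / 7.38626e-01 = 1.354 ohm*cm

1.354


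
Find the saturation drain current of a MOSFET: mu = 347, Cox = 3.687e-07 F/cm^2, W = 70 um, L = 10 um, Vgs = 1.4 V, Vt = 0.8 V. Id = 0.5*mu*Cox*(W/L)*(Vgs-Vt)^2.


Step 1: Overdrive voltage Vov = Vgs - Vt = 1.4 - 0.8 = 0.6 V
Step 2: W/L = 70/10 = 7
Step 3: Id = 0.5 * 347 * 3.687e-07 * 7 * 0.6^2
Step 4: Id = 1.61e-04 A

1.61e-04


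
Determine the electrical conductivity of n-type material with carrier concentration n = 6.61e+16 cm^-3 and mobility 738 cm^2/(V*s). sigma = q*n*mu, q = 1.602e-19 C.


Step 1: sigma = q * n * mu
Step 2: sigma = 1.602e-19 * 6.61e+16 * 738
Step 3: sigma = 7.815e+00 S/cm

7.815e+00


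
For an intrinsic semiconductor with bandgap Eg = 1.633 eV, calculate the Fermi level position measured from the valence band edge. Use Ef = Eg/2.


Step 1: For an intrinsic semiconductor, the Fermi level sits at midgap.
Step 2: Ef = Eg / 2 = 1.633 / 2 = 0.8165 eV

0.8165


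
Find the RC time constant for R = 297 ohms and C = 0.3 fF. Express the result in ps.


Step 1: tau = R * C
Step 2: tau = 297 * 0.3 fF = 297 * 3.0e-16 F
Step 3: tau = 8.91e-14 s = 0.0891 ps

0.0891


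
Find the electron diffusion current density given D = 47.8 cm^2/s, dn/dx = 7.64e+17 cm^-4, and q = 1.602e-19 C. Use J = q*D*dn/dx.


Step 1: J = q * D * (dn/dx)
Step 2: J = 1.602e-19 * 47.8 * 7.64e+17
Step 3: J = 5.85e+00 A/cm^2

5.85e+00


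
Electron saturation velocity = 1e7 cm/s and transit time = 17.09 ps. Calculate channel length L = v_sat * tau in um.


Step 1: tau in seconds = 17.09 ps * 1e-12 = 1.7090e-11 s
Step 2: L = v_sat * tau = 1e7 * 1.7090e-11 = 1.7090e-04 cm
Step 3: L in um = 1.7090e-04 * 1e4 = 1.709 um

1.709


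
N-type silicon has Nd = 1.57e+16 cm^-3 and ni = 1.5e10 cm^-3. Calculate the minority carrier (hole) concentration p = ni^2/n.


Step 1: Since Nd >> ni, n ≈ Nd = 1.57e+16 cm^-3
Step 2: p = ni^2 / n = (1.5e10)^2 / 1.57e+16
Step 3: p = 2.25e20 / 1.57e+16 = 1.43e+04 cm^-3

1.43e+04


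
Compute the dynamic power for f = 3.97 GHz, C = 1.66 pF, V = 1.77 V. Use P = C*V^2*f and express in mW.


Step 1: V^2 = 1.77^2 = 3.1329 V^2
Step 2: P = C*V^2*f = 1.66e-12 F * 3.1329 * 3.97e9 Hz
Step 3: P = 2.064643758e-02 W
Step 4: P = 20.646 mW

20.646


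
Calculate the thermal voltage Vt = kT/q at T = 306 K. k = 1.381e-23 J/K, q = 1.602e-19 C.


Step 1: kT = 1.381e-23 * 306 = 4.22586e-21 J
Step 2: Vt = kT/q = 4.22586e-21 / 1.602e-19
Step 3: Vt = 0.02638 V

0.02638


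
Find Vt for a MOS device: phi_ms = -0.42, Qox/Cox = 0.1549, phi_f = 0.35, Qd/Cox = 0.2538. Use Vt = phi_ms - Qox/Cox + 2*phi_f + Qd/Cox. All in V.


Step 1: Vt = phi_ms - Qox/Cox + 2*phi_f + Qd/Cox
Step 2: Vt = -0.42 - 0.1549 + 2*0.35 + 0.2538
Step 3: Vt = -0.42 - 0.1549 + 0.7 + 0.2538
Step 4: Vt = 0.3789 V

0.3789


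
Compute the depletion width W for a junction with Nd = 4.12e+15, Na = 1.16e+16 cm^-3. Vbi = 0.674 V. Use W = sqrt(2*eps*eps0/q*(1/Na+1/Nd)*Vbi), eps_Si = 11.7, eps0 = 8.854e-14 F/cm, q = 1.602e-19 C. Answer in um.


Step 1: 1/Na + 1/Nd = 1/1.16e+16 + 1/4.12e+15 = 3.28925e-16
Step 2: 2*eps*eps0/q = 2*11.7*8.854e-14/1.602e-19 = 1.293281e+07
Step 3: W^2 = 1.293281e+07 * 3.28925e-16 * 0.674 = 2.86715e-09
Step 4: W = sqrt(2.86715e-09) = 5.355e-05 cm = 0.5355 um

0.5355


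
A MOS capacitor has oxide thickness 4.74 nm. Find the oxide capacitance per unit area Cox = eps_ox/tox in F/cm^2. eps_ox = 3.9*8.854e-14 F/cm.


Step 1: eps_ox = 3.9 * 8.854e-14 = 3.45306e-13 F/cm
Step 2: tox in cm = 4.74 nm * 1e-7 = 4.7400e-07 cm
Step 3: Cox = 3.45306e-13 / 4.7400e-07 = 7.28e-07 F/cm^2

7.28e-07


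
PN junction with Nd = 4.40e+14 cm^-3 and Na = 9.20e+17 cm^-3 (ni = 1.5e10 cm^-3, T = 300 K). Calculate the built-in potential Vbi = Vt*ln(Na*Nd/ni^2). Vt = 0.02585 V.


Step 1: Compute Na*Nd/ni^2 = 9.20e+17 * 4.40e+14 / (1.5e10)^2 = 1.7991e+12
Step 2: ln(1.7991e+12) = 28.2183
Step 3: Vbi = 0.02585 * 28.2183 = 0.729 V

0.729


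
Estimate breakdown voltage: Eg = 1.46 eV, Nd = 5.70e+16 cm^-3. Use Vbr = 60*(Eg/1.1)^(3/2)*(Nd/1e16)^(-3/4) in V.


Step 1: Eg/1.1 = 1.46/1.1 = 1.327273
Step 2: (Eg/1.1)^1.5 = 1.327273^1.5 = 1.529116
Step 3: (Nd/1e16)^(-0.75) = (5.7)^(-0.75) = 0.271078
Step 4: Vbr = 60 * 1.529116 * 0.271078 = 24.9 V

24.9


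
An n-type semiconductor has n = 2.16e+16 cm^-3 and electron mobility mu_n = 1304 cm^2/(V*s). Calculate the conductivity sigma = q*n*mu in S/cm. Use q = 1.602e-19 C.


Step 1: sigma = q * n * mu
Step 2: sigma = 1.602e-19 * 2.16e+16 * 1304
Step 3: sigma = 4.512e+00 S/cm

4.512e+00


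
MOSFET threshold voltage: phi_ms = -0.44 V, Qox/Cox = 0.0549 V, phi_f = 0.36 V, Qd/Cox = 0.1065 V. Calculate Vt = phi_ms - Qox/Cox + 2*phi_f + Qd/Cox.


Step 1: Vt = phi_ms - Qox/Cox + 2*phi_f + Qd/Cox
Step 2: Vt = -0.44 - 0.0549 + 2*0.36 + 0.1065
Step 3: Vt = -0.44 - 0.0549 + 0.72 + 0.1065
Step 4: Vt = 0.3316 V

0.3316


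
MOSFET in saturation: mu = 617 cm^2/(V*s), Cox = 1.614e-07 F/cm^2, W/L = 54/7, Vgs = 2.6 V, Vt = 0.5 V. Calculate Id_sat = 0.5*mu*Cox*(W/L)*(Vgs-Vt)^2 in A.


Step 1: Overdrive voltage Vov = Vgs - Vt = 2.6 - 0.5 = 2.1 V
Step 2: W/L = 54/7 = 7.71429
Step 3: Id = 0.5 * 617 * 1.614e-07 * 7.71429 * 2.1^2
Step 4: Id = 1.69e-03 A

1.69e-03


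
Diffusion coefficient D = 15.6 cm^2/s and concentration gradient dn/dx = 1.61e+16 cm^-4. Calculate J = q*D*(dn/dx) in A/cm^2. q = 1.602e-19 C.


Step 1: J = q * D * (dn/dx)
Step 2: J = 1.602e-19 * 15.6 * 1.61e+16
Step 3: J = 4.02e-02 A/cm^2

4.02e-02


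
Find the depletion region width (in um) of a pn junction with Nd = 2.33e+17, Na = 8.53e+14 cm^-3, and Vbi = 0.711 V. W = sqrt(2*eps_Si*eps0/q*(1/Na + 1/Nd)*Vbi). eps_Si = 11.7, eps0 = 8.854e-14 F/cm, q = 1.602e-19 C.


Step 1: 1/Na + 1/Nd = 1/8.53e+14 + 1/2.33e+17 = 1.17662e-15
Step 2: 2*eps*eps0/q = 2*11.7*8.854e-14/1.602e-19 = 1.293281e+07
Step 3: W^2 = 1.293281e+07 * 1.17662e-15 * 0.711 = 1.08193e-08
Step 4: W = sqrt(1.08193e-08) = 1.040e-04 cm = 1.04 um

1.04


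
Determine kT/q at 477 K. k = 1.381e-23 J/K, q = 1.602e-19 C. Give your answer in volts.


Step 1: kT = 1.381e-23 * 477 = 6.58737e-21 J
Step 2: Vt = kT/q = 6.58737e-21 / 1.602e-19
Step 3: Vt = 0.04112 V

0.04112


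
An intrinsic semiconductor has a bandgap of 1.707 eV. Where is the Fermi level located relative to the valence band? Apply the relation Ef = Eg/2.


Step 1: For an intrinsic semiconductor, the Fermi level sits at midgap.
Step 2: Ef = Eg / 2 = 1.707 / 2 = 0.8535 eV

0.8535


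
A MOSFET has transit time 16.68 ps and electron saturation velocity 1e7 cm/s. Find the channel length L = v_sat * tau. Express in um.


Step 1: tau in seconds = 16.68 ps * 1e-12 = 1.6680e-11 s
Step 2: L = v_sat * tau = 1e7 * 1.6680e-11 = 1.6680e-04 cm
Step 3: L in um = 1.6680e-04 * 1e4 = 1.668 um

1.668


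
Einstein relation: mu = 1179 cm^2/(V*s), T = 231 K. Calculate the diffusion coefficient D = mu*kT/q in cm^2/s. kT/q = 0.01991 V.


Step 1: D = mu * (kT/q)
Step 2: D = 1179 * 0.01991
Step 3: D = 23.47 cm^2/s

23.47


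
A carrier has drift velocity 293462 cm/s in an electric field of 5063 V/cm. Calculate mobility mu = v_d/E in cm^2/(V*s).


Step 1: mu = v_d / E
Step 2: mu = 293462 / 5063
Step 3: mu = 57.96 cm^2/(V*s)

57.96


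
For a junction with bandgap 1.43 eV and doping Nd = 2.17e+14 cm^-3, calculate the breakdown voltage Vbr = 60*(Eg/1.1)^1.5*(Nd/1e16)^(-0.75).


Step 1: Eg/1.1 = 1.43/1.1 = 1.300000
Step 2: (Eg/1.1)^1.5 = 1.300000^1.5 = 1.482228
Step 3: (Nd/1e16)^(-0.75) = (0.0217)^(-0.75) = 17.687042
Step 4: Vbr = 60 * 1.482228 * 17.687042 = 1573.0 V

1573.0


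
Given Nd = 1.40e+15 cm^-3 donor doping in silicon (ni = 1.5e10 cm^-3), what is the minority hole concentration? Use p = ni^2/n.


Step 1: Since Nd >> ni, n ≈ Nd = 1.40e+15 cm^-3
Step 2: p = ni^2 / n = (1.5e10)^2 / 1.40e+15
Step 3: p = 2.25e20 / 1.40e+15 = 1.61e+05 cm^-3

1.61e+05


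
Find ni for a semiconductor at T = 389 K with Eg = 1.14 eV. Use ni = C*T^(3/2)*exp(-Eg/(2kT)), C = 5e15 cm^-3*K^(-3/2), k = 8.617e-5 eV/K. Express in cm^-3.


Step 1: Compute kT = 8.617e-5 * 389 = 0.03352013 eV
Step 2: Exponent = -Eg/(2kT) = -1.14/(2*0.03352013) = -17.00471
Step 3: T^(3/2) = 389^1.5 = 7672.28
Step 4: ni = 5e15 * 7672.28 * exp(-17.00471) = 1.58e+12 cm^-3

1.58e+12


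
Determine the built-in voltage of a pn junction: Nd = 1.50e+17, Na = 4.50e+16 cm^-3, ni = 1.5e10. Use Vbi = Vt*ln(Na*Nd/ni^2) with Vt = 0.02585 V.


Step 1: Compute Na*Nd/ni^2 = 4.50e+16 * 1.50e+17 / (1.5e10)^2 = 3.0000e+13
Step 2: ln(3.0000e+13) = 31.0322
Step 3: Vbi = 0.02585 * 31.0322 = 0.802 V

0.802


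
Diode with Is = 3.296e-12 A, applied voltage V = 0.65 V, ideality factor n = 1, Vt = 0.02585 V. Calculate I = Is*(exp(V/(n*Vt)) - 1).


Step 1: V/(n*Vt) = 0.65/(1*0.02585) = 25.1451
Step 2: exp(25.1451) = 8.3249e+10
Step 3: I = 3.296e-12 * (8.3249e+10 - 1) = 2.74e-01 A

2.74e-01


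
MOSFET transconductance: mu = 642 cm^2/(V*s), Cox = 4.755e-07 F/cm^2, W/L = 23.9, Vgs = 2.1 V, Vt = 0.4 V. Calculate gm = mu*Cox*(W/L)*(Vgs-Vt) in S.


Step 1: Vov = Vgs - Vt = 2.1 - 0.4 = 1.7 V
Step 2: gm = mu * Cox * (W/L) * Vov
Step 3: gm = 642 * 4.755e-07 * 23.9 * 1.7 = 1.24e-02 S

1.24e-02


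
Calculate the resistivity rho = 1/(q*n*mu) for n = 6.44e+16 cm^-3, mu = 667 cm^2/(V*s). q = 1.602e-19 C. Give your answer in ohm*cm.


Step 1: sigma = q * n * mu = 1.602e-19 * 6.44e+16 * 667 = 6.88136e+00 S/cm
Step 2: rho = 1 / sigma = 1 / 6.88136e+00 = 0.1453 ohm*cm

0.1453


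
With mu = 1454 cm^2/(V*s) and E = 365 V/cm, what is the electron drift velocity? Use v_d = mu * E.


Step 1: v_d = mu * E
Step 2: v_d = 1454 * 365 = 530710
Step 3: v_d = 5.31e+05 cm/s

5.31e+05


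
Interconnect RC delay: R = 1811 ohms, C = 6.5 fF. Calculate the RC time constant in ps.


Step 1: tau = R * C
Step 2: tau = 1811 * 6.5 fF = 1811 * 6.5e-15 F
Step 3: tau = 1.17715e-11 s = 11.7715 ps

11.7715


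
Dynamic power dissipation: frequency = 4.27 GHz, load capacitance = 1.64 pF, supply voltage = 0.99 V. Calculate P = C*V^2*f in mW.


Step 1: V^2 = 0.99^2 = 0.9801 V^2
Step 2: P = C*V^2*f = 1.64e-12 F * 0.9801 * 4.27e9 Hz
Step 3: P = 6.86344428e-03 W
Step 4: P = 6.863 mW

6.863


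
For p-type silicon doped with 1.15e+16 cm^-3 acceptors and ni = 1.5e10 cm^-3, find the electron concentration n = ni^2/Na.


Step 1: Majority hole concentration p ≈ Na = 1.15e+16 cm^-3
Step 2: n = ni^2 / Na = (1.5e10)^2 / 1.15e+16
Step 3: n = 1.96e+04 cm^-3

1.96e+04


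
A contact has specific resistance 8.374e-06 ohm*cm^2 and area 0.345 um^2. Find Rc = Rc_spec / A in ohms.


Step 1: Convert area to cm^2: 0.345 um^2 = 3.4500e-09 cm^2
Step 2: Rc = Rc_spec / A = 8.374e-06 / 3.4500e-09
Step 3: Rc = 2.43e+03 ohms

2.43e+03


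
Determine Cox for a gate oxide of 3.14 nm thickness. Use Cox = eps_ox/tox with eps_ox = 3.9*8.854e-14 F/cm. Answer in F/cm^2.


Step 1: eps_ox = 3.9 * 8.854e-14 = 3.45306e-13 F/cm
Step 2: tox in cm = 3.14 nm * 1e-7 = 3.1400e-07 cm
Step 3: Cox = 3.45306e-13 / 3.1400e-07 = 1.10e-06 F/cm^2

1.10e-06


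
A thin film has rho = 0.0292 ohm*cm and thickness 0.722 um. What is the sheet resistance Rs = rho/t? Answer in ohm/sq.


Step 1: Convert thickness to cm: t = 0.722 um = 7.2200e-05 cm
Step 2: Rs = rho / t = 0.0292 / 7.2200e-05
Step 3: Rs = 404.4 ohm/sq

404.4


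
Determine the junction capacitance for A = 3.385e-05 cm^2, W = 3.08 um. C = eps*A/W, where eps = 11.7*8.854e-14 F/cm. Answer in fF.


Step 1: eps_Si = 11.7 * 8.854e-14 = 1.035918e-12 F/cm
Step 2: W in cm = 3.08 * 1e-4 = 3.08e-04 cm
Step 3: C = 1.035918e-12 * 3.385e-05 / 3.08e-04 = 1.138501e-13 F
Step 4: C = 113.85 fF

113.85


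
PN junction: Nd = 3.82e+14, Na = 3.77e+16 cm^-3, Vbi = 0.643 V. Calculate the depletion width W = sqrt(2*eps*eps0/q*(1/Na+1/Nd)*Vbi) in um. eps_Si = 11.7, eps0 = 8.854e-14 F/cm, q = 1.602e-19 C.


Step 1: 1/Na + 1/Nd = 1/3.77e+16 + 1/3.82e+14 = 2.64433e-15
Step 2: 2*eps*eps0/q = 2*11.7*8.854e-14/1.602e-19 = 1.293281e+07
Step 3: W^2 = 1.293281e+07 * 2.64433e-15 * 0.643 = 2.19897e-08
Step 4: W = sqrt(2.19897e-08) = 1.483e-04 cm = 1.483 um

1.483


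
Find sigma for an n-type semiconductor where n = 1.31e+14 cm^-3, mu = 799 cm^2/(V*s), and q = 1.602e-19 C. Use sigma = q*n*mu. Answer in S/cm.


Step 1: sigma = q * n * mu
Step 2: sigma = 1.602e-19 * 1.31e+14 * 799
Step 3: sigma = 1.677e-02 S/cm

1.677e-02


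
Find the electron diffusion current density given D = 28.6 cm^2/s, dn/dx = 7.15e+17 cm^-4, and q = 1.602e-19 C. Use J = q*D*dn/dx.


Step 1: J = q * D * (dn/dx)
Step 2: J = 1.602e-19 * 28.6 * 7.15e+17
Step 3: J = 3.28e+00 A/cm^2

3.28e+00


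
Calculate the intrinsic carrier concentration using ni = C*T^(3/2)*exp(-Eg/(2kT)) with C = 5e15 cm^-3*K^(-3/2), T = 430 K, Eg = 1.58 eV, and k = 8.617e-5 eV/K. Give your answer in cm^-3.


Step 1: Compute kT = 8.617e-5 * 430 = 0.0370531 eV
Step 2: Exponent = -Eg/(2kT) = -1.58/(2*0.0370531) = -21.32075
Step 3: T^(3/2) = 430^1.5 = 8916.67
Step 4: ni = 5e15 * 8916.67 * exp(-21.32075) = 2.45e+10 cm^-3

2.45e+10


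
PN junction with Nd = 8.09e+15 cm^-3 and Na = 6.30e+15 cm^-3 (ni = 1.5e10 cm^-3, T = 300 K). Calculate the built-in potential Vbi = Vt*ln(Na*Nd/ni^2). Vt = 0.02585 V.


Step 1: Compute Na*Nd/ni^2 = 6.30e+15 * 8.09e+15 / (1.5e10)^2 = 2.2652e+11
Step 2: ln(2.2652e+11) = 26.1461
Step 3: Vbi = 0.02585 * 26.1461 = 0.676 V

0.676


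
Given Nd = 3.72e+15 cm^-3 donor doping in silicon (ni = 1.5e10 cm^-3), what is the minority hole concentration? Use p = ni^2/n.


Step 1: Since Nd >> ni, n ≈ Nd = 3.72e+15 cm^-3
Step 2: p = ni^2 / n = (1.5e10)^2 / 3.72e+15
Step 3: p = 2.25e20 / 3.72e+15 = 6.05e+04 cm^-3

6.05e+04


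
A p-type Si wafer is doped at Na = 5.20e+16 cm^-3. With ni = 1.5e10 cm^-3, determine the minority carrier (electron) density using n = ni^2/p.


Step 1: Majority hole concentration p ≈ Na = 5.20e+16 cm^-3
Step 2: n = ni^2 / Na = (1.5e10)^2 / 5.20e+16
Step 3: n = 4.33e+03 cm^-3

4.33e+03


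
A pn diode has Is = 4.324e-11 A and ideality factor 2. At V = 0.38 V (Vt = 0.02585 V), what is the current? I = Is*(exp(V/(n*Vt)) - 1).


Step 1: V/(n*Vt) = 0.38/(2*0.02585) = 7.3501
Step 2: exp(7.3501) = 1.5564e+03
Step 3: I = 4.324e-11 * (1.5564e+03 - 1) = 6.73e-08 A

6.73e-08


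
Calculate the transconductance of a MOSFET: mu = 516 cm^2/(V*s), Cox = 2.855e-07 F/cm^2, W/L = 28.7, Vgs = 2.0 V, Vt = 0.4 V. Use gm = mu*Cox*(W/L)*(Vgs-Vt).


Step 1: Vov = Vgs - Vt = 2.0 - 0.4 = 1.6 V
Step 2: gm = mu * Cox * (W/L) * Vov
Step 3: gm = 516 * 2.855e-07 * 28.7 * 1.6 = 6.76e-03 S

6.76e-03


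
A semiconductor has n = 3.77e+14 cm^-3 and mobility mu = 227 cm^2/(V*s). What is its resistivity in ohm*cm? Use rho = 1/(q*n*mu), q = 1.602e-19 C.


Step 1: sigma = q * n * mu = 1.602e-19 * 3.77e+14 * 227 = 1.37098e-02 S/cm
Step 2: rho = 1 / sigma = 1 / 1.37098e-02 = 72.94 ohm*cm

72.94


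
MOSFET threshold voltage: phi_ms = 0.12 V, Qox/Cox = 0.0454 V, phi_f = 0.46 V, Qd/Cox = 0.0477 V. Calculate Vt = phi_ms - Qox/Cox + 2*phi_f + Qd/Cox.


Step 1: Vt = phi_ms - Qox/Cox + 2*phi_f + Qd/Cox
Step 2: Vt = 0.12 - 0.0454 + 2*0.46 + 0.0477
Step 3: Vt = 0.12 - 0.0454 + 0.92 + 0.0477
Step 4: Vt = 1.0423 V

1.0423


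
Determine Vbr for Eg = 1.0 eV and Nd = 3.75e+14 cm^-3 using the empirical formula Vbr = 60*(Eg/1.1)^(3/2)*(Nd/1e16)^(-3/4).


Step 1: Eg/1.1 = 1.0/1.1 = 0.909091
Step 2: (Eg/1.1)^1.5 = 0.909091^1.5 = 0.866784
Step 3: (Nd/1e16)^(-0.75) = (0.0375)^(-0.75) = 11.734823
Step 4: Vbr = 60 * 0.866784 * 11.734823 = 610.3 V

610.3


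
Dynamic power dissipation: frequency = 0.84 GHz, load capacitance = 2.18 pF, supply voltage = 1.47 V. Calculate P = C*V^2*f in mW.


Step 1: V^2 = 1.47^2 = 2.1609 V^2
Step 2: P = C*V^2*f = 2.18e-12 F * 2.1609 * 0.84e9 Hz
Step 3: P = 3.95704008e-03 W
Step 4: P = 3.957 mW

3.957


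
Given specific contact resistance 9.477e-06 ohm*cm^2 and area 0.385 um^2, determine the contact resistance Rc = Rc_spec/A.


Step 1: Convert area to cm^2: 0.385 um^2 = 3.8500e-09 cm^2
Step 2: Rc = Rc_spec / A = 9.477e-06 / 3.8500e-09
Step 3: Rc = 2.46e+03 ohms

2.46e+03


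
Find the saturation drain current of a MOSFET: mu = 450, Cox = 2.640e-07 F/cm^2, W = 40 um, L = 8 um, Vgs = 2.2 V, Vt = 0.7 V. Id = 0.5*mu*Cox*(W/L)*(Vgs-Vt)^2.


Step 1: Overdrive voltage Vov = Vgs - Vt = 2.2 - 0.7 = 1.5 V
Step 2: W/L = 40/8 = 5
Step 3: Id = 0.5 * 450 * 2.640e-07 * 5 * 1.5^2
Step 4: Id = 6.68e-04 A

6.68e-04


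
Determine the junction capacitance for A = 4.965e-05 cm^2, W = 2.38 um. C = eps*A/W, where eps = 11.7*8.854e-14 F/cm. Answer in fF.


Step 1: eps_Si = 11.7 * 8.854e-14 = 1.035918e-12 F/cm
Step 2: W in cm = 2.38 * 1e-4 = 2.38e-04 cm
Step 3: C = 1.035918e-12 * 4.965e-05 / 2.38e-04 = 2.161064e-13 F
Step 4: C = 216.11 fF

216.11


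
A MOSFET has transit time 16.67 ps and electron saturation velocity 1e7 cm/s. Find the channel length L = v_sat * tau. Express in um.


Step 1: tau in seconds = 16.67 ps * 1e-12 = 1.6670e-11 s
Step 2: L = v_sat * tau = 1e7 * 1.6670e-11 = 1.6670e-04 cm
Step 3: L in um = 1.6670e-04 * 1e4 = 1.667 um

1.667


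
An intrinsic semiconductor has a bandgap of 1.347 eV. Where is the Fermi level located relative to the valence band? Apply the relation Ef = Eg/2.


Step 1: For an intrinsic semiconductor, the Fermi level sits at midgap.
Step 2: Ef = Eg / 2 = 1.347 / 2 = 0.6735 eV

0.6735


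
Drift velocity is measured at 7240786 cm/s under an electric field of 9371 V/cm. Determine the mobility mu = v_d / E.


Step 1: mu = v_d / E
Step 2: mu = 7240786 / 9371
Step 3: mu = 772.68 cm^2/(V*s)

772.68


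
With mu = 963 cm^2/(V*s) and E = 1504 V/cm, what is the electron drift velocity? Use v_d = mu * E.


Step 1: v_d = mu * E
Step 2: v_d = 963 * 1504 = 1448352
Step 3: v_d = 1.45e+06 cm/s

1.45e+06


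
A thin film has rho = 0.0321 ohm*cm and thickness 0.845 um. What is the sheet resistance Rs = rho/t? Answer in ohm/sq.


Step 1: Convert thickness to cm: t = 0.845 um = 8.4500e-05 cm
Step 2: Rs = rho / t = 0.0321 / 8.4500e-05
Step 3: Rs = 379.9 ohm/sq

379.9


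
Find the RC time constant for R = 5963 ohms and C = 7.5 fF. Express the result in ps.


Step 1: tau = R * C
Step 2: tau = 5963 * 7.5 fF = 5963 * 7.5e-15 F
Step 3: tau = 4.47225e-11 s = 44.7225 ps

44.7225


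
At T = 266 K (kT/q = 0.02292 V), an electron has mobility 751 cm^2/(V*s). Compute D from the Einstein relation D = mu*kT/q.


Step 1: D = mu * (kT/q)
Step 2: D = 751 * 0.02292
Step 3: D = 17.21 cm^2/s

17.21


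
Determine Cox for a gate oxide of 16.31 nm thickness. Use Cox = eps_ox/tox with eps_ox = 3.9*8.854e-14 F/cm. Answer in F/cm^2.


Step 1: eps_ox = 3.9 * 8.854e-14 = 3.45306e-13 F/cm
Step 2: tox in cm = 16.31 nm * 1e-7 = 1.6310e-06 cm
Step 3: Cox = 3.45306e-13 / 1.6310e-06 = 2.12e-07 F/cm^2

2.12e-07


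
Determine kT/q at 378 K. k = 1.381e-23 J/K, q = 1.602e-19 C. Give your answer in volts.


Step 1: kT = 1.381e-23 * 378 = 5.22018e-21 J
Step 2: Vt = kT/q = 5.22018e-21 / 1.602e-19
Step 3: Vt = 0.03259 V

0.03259


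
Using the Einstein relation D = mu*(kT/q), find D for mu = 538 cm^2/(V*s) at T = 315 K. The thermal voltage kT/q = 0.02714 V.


Step 1: D = mu * (kT/q)
Step 2: D = 538 * 0.02714
Step 3: D = 14.6 cm^2/s

14.6


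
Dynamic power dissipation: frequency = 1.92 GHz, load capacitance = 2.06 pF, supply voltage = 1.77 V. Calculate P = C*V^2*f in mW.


Step 1: V^2 = 1.77^2 = 3.1329 V^2
Step 2: P = C*V^2*f = 2.06e-12 F * 3.1329 * 1.92e9 Hz
Step 3: P = 1.239124608e-02 W
Step 4: P = 12.391 mW

12.391


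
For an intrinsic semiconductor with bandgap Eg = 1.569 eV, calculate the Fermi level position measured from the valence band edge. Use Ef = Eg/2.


Step 1: For an intrinsic semiconductor, the Fermi level sits at midgap.
Step 2: Ef = Eg / 2 = 1.569 / 2 = 0.7845 eV

0.7845


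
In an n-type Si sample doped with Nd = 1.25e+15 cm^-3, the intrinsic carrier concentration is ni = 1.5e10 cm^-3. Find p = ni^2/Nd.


Step 1: Since Nd >> ni, n ≈ Nd = 1.25e+15 cm^-3
Step 2: p = ni^2 / n = (1.5e10)^2 / 1.25e+15
Step 3: p = 2.25e20 / 1.25e+15 = 1.80e+05 cm^-3

1.80e+05


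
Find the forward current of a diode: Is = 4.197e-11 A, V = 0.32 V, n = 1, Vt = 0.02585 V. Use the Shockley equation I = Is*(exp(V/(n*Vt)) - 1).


Step 1: V/(n*Vt) = 0.32/(1*0.02585) = 12.3791
Step 2: exp(12.3791) = 2.3778e+05
Step 3: I = 4.197e-11 * (2.3778e+05 - 1) = 9.98e-06 A

9.98e-06


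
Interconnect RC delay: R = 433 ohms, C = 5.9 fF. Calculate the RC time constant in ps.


Step 1: tau = R * C
Step 2: tau = 433 * 5.9 fF = 433 * 5.9e-15 F
Step 3: tau = 2.5547e-12 s = 2.5547 ps

2.5547


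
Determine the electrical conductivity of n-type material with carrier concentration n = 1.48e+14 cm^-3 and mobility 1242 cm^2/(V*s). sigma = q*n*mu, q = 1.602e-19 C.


Step 1: sigma = q * n * mu
Step 2: sigma = 1.602e-19 * 1.48e+14 * 1242
Step 3: sigma = 2.945e-02 S/cm

2.945e-02


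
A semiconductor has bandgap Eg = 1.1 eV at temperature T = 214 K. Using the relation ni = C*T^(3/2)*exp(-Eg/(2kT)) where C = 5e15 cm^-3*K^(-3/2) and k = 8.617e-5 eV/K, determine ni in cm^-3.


Step 1: Compute kT = 8.617e-5 * 214 = 0.01844038 eV
Step 2: Exponent = -Eg/(2kT) = -1.1/(2*0.01844038) = -29.82585
Step 3: T^(3/2) = 214^1.5 = 3130.55
Step 4: ni = 5e15 * 3130.55 * exp(-29.82585) = 1.74e+06 cm^-3

1.74e+06


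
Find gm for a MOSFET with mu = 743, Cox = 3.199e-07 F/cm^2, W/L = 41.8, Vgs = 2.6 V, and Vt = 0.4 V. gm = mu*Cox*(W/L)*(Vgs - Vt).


Step 1: Vov = Vgs - Vt = 2.6 - 0.4 = 2.2 V
Step 2: gm = mu * Cox * (W/L) * Vov
Step 3: gm = 743 * 3.199e-07 * 41.8 * 2.2 = 2.19e-02 S

2.19e-02


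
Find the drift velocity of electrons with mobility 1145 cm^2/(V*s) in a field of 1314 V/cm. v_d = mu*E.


Step 1: v_d = mu * E
Step 2: v_d = 1145 * 1314 = 1504530
Step 3: v_d = 1.50e+06 cm/s

1.50e+06


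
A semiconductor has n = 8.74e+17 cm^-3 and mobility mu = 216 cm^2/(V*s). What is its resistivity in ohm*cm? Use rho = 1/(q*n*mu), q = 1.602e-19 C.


Step 1: sigma = q * n * mu = 1.602e-19 * 8.74e+17 * 216 = 3.02432e+01 S/cm
Step 2: rho = 1 / sigma = 1 / 3.02432e+01 = 0.03307 ohm*cm

0.03307


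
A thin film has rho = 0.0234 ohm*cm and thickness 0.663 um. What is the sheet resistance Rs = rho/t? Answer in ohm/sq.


Step 1: Convert thickness to cm: t = 0.663 um = 6.6300e-05 cm
Step 2: Rs = rho / t = 0.0234 / 6.6300e-05
Step 3: Rs = 352.9 ohm/sq

352.9


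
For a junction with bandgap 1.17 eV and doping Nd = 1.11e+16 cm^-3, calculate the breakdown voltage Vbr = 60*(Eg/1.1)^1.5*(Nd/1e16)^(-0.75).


Step 1: Eg/1.1 = 1.17/1.1 = 1.063636
Step 2: (Eg/1.1)^1.5 = 1.063636^1.5 = 1.096957
Step 3: (Nd/1e16)^(-0.75) = (1.11)^(-0.75) = 0.924715
Step 4: Vbr = 60 * 1.096957 * 0.924715 = 60.9 V

60.9


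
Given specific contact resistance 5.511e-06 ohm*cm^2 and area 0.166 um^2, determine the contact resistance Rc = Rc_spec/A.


Step 1: Convert area to cm^2: 0.166 um^2 = 1.6600e-09 cm^2
Step 2: Rc = Rc_spec / A = 5.511e-06 / 1.6600e-09
Step 3: Rc = 3.32e+03 ohms

3.32e+03


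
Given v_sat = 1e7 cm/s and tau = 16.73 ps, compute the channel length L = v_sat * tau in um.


Step 1: tau in seconds = 16.73 ps * 1e-12 = 1.6730e-11 s
Step 2: L = v_sat * tau = 1e7 * 1.6730e-11 = 1.6730e-04 cm
Step 3: L in um = 1.6730e-04 * 1e4 = 1.673 um

1.673


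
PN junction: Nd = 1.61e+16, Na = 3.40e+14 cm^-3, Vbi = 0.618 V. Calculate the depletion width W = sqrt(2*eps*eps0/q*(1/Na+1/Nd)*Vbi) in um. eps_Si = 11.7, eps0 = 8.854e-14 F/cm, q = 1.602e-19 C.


Step 1: 1/Na + 1/Nd = 1/3.40e+14 + 1/1.61e+16 = 3.00329e-15
Step 2: 2*eps*eps0/q = 2*11.7*8.854e-14/1.602e-19 = 1.293281e+07
Step 3: W^2 = 1.293281e+07 * 3.00329e-15 * 0.618 = 2.40037e-08
Step 4: W = sqrt(2.40037e-08) = 1.549e-04 cm = 1.549 um

1.549


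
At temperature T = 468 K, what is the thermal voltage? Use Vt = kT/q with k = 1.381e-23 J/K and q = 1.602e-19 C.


Step 1: kT = 1.381e-23 * 468 = 6.46308e-21 J
Step 2: Vt = kT/q = 6.46308e-21 / 1.602e-19
Step 3: Vt = 0.04034 V

0.04034


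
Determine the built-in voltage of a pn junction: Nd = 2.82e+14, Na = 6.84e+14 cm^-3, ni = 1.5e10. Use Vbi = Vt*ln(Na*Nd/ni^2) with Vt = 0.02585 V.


Step 1: Compute Na*Nd/ni^2 = 6.84e+14 * 2.82e+14 / (1.5e10)^2 = 8.5728e+08
Step 2: ln(8.5728e+08) = 20.5693
Step 3: Vbi = 0.02585 * 20.5693 = 0.532 V

0.532


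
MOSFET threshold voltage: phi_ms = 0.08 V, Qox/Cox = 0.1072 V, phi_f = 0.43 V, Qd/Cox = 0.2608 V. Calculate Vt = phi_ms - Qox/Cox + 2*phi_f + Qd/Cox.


Step 1: Vt = phi_ms - Qox/Cox + 2*phi_f + Qd/Cox
Step 2: Vt = 0.08 - 0.1072 + 2*0.43 + 0.2608
Step 3: Vt = 0.08 - 0.1072 + 0.86 + 0.2608
Step 4: Vt = 1.0936 V

1.0936


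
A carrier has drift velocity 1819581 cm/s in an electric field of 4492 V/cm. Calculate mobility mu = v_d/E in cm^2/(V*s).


Step 1: mu = v_d / E
Step 2: mu = 1819581 / 4492
Step 3: mu = 405.07 cm^2/(V*s)

405.07


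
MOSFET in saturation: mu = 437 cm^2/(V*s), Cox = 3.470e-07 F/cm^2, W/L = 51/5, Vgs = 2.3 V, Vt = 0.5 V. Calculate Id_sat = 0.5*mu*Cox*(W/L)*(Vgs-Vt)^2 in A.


Step 1: Overdrive voltage Vov = Vgs - Vt = 2.3 - 0.5 = 1.8 V
Step 2: W/L = 51/5 = 10.2
Step 3: Id = 0.5 * 437 * 3.470e-07 * 10.2 * 1.8^2
Step 4: Id = 2.51e-03 A

2.51e-03


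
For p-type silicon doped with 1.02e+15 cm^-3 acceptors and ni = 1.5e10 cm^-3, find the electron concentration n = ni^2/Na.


Step 1: Majority hole concentration p ≈ Na = 1.02e+15 cm^-3
Step 2: n = ni^2 / Na = (1.5e10)^2 / 1.02e+15
Step 3: n = 2.21e+05 cm^-3

2.21e+05


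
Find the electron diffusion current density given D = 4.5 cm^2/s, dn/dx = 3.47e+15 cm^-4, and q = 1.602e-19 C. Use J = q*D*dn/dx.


Step 1: J = q * D * (dn/dx)
Step 2: J = 1.602e-19 * 4.5 * 3.47e+15
Step 3: J = 2.50e-03 A/cm^2

2.50e-03


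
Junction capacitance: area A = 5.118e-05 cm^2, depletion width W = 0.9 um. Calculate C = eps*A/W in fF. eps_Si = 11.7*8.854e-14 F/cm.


Step 1: eps_Si = 11.7 * 8.854e-14 = 1.035918e-12 F/cm
Step 2: W in cm = 0.9 * 1e-4 = 9.00e-05 cm
Step 3: C = 1.035918e-12 * 5.118e-05 / 9.00e-05 = 5.890920e-13 F
Step 4: C = 589.09 fF

589.09


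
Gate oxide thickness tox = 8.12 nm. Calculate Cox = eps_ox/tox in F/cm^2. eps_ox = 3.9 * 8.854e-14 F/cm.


Step 1: eps_ox = 3.9 * 8.854e-14 = 3.45306e-13 F/cm
Step 2: tox in cm = 8.12 nm * 1e-7 = 8.1200e-07 cm
Step 3: Cox = 3.45306e-13 / 8.1200e-07 = 4.25e-07 F/cm^2

4.25e-07


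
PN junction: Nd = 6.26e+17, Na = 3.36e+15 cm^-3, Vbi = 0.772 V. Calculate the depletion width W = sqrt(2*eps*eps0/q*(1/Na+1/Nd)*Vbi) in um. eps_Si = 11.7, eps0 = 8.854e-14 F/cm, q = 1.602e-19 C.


Step 1: 1/Na + 1/Nd = 1/3.36e+15 + 1/6.26e+17 = 2.99216e-16
Step 2: 2*eps*eps0/q = 2*11.7*8.854e-14/1.602e-19 = 1.293281e+07
Step 3: W^2 = 1.293281e+07 * 2.99216e-16 * 0.772 = 2.98741e-09
Step 4: W = sqrt(2.98741e-09) = 5.466e-05 cm = 0.5466 um

0.5466


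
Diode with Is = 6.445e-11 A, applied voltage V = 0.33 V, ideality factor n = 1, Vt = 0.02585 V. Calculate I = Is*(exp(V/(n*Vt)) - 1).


Step 1: V/(n*Vt) = 0.33/(1*0.02585) = 12.7660
Step 2: exp(12.7660) = 3.5011e+05
Step 3: I = 6.445e-11 * (3.5011e+05 - 1) = 2.26e-05 A

2.26e-05


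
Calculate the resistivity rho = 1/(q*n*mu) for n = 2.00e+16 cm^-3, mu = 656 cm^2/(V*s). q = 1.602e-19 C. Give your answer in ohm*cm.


Step 1: sigma = q * n * mu = 1.602e-19 * 2.00e+16 * 656 = 2.10182e+00 S/cm
Step 2: rho = 1 / sigma = 1 / 2.10182e+00 = 0.4758 ohm*cm

0.4758


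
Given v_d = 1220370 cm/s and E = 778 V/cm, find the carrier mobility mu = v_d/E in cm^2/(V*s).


Step 1: mu = v_d / E
Step 2: mu = 1220370 / 778
Step 3: mu = 1568.6 cm^2/(V*s)

1568.6


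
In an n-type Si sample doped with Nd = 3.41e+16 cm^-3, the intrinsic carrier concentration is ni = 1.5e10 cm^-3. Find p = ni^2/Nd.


Step 1: Since Nd >> ni, n ≈ Nd = 3.41e+16 cm^-3
Step 2: p = ni^2 / n = (1.5e10)^2 / 3.41e+16
Step 3: p = 2.25e20 / 3.41e+16 = 6.60e+03 cm^-3

6.60e+03


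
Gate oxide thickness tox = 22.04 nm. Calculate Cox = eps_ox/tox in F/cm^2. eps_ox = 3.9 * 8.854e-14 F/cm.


Step 1: eps_ox = 3.9 * 8.854e-14 = 3.45306e-13 F/cm
Step 2: tox in cm = 22.04 nm * 1e-7 = 2.2040e-06 cm
Step 3: Cox = 3.45306e-13 / 2.2040e-06 = 1.57e-07 F/cm^2

1.57e-07


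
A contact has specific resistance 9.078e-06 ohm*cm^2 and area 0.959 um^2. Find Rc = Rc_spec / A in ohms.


Step 1: Convert area to cm^2: 0.959 um^2 = 9.5900e-09 cm^2
Step 2: Rc = Rc_spec / A = 9.078e-06 / 9.5900e-09
Step 3: Rc = 9.47e+02 ohms

9.47e+02


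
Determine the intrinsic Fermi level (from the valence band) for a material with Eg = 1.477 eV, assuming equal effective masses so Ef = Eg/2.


Step 1: For an intrinsic semiconductor, the Fermi level sits at midgap.
Step 2: Ef = Eg / 2 = 1.477 / 2 = 0.7385 eV

0.7385


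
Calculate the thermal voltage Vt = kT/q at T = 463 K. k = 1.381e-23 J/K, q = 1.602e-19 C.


Step 1: kT = 1.381e-23 * 463 = 6.39403e-21 J
Step 2: Vt = kT/q = 6.39403e-21 / 1.602e-19
Step 3: Vt = 0.03991 V

0.03991


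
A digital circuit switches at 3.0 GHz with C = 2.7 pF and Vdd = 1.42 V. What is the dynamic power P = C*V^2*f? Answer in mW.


Step 1: V^2 = 1.42^2 = 2.0164 V^2
Step 2: P = C*V^2*f = 2.7e-12 F * 2.0164 * 3.0e9 Hz
Step 3: P = 1.633284e-02 W
Step 4: P = 16.333 mW

16.333


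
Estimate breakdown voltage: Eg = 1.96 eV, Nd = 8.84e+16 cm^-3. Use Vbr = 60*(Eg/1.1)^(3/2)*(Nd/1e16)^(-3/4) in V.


Step 1: Eg/1.1 = 1.96/1.1 = 1.781818
Step 2: (Eg/1.1)^1.5 = 1.781818^1.5 = 2.378455
Step 3: (Nd/1e16)^(-0.75) = (8.84)^(-0.75) = 0.195057
Step 4: Vbr = 60 * 2.378455 * 0.195057 = 27.8 V

27.8


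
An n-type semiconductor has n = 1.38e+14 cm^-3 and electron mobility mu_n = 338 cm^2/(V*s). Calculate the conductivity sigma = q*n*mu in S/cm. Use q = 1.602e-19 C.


Step 1: sigma = q * n * mu
Step 2: sigma = 1.602e-19 * 1.38e+14 * 338
Step 3: sigma = 7.472e-03 S/cm

7.472e-03


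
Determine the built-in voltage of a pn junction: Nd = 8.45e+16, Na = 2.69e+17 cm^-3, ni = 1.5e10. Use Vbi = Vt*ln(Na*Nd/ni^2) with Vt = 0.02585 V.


Step 1: Compute Na*Nd/ni^2 = 2.69e+17 * 8.45e+16 / (1.5e10)^2 = 1.0102e+14
Step 2: ln(1.0102e+14) = 32.2463
Step 3: Vbi = 0.02585 * 32.2463 = 0.834 V

0.834


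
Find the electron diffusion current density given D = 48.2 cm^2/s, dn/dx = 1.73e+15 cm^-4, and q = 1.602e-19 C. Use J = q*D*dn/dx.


Step 1: J = q * D * (dn/dx)
Step 2: J = 1.602e-19 * 48.2 * 1.73e+15
Step 3: J = 1.34e-02 A/cm^2

1.34e-02


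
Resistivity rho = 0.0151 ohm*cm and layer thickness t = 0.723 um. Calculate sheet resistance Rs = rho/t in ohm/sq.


Step 1: Convert thickness to cm: t = 0.723 um = 7.2300e-05 cm
Step 2: Rs = rho / t = 0.0151 / 7.2300e-05
Step 3: Rs = 208.9 ohm/sq

208.9


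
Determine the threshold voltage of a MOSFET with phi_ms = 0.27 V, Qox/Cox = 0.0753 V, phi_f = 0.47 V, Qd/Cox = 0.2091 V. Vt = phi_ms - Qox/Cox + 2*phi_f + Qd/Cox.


Step 1: Vt = phi_ms - Qox/Cox + 2*phi_f + Qd/Cox
Step 2: Vt = 0.27 - 0.0753 + 2*0.47 + 0.2091
Step 3: Vt = 0.27 - 0.0753 + 0.94 + 0.2091
Step 4: Vt = 1.3438 V

1.3438


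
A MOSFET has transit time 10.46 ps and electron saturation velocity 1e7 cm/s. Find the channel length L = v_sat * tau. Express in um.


Step 1: tau in seconds = 10.46 ps * 1e-12 = 1.0460e-11 s
Step 2: L = v_sat * tau = 1e7 * 1.0460e-11 = 1.0460e-04 cm
Step 3: L in um = 1.0460e-04 * 1e4 = 1.046 um

1.046


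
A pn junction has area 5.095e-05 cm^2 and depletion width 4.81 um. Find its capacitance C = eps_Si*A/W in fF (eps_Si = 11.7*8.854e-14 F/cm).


Step 1: eps_Si = 11.7 * 8.854e-14 = 1.035918e-12 F/cm
Step 2: W in cm = 4.81 * 1e-4 = 4.81e-04 cm
Step 3: C = 1.035918e-12 * 5.095e-05 / 4.81e-04 = 1.097298e-13 F
Step 4: C = 109.73 fF

109.73


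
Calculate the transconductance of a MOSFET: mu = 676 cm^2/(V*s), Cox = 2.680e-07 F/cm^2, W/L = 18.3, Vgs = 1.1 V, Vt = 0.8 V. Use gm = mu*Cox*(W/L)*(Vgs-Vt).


Step 1: Vov = Vgs - Vt = 1.1 - 0.8 = 0.3 V
Step 2: gm = mu * Cox * (W/L) * Vov
Step 3: gm = 676 * 2.680e-07 * 18.3 * 0.3 = 9.95e-04 S

9.95e-04


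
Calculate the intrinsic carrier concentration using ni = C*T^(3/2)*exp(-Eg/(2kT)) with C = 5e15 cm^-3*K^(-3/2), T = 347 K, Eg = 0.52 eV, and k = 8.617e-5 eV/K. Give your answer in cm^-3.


Step 1: Compute kT = 8.617e-5 * 347 = 0.02990099 eV
Step 2: Exponent = -Eg/(2kT) = -0.52/(2*0.02990099) = -8.69536
Step 3: T^(3/2) = 347^1.5 = 6463.89
Step 4: ni = 5e15 * 6463.89 * exp(-8.69536) = 5.41e+15 cm^-3

5.41e+15


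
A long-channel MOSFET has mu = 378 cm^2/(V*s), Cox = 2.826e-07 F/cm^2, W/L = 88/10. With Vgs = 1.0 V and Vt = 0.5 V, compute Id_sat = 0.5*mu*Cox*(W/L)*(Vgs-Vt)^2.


Step 1: Overdrive voltage Vov = Vgs - Vt = 1.0 - 0.5 = 0.5 V
Step 2: W/L = 88/10 = 8.8
Step 3: Id = 0.5 * 378 * 2.826e-07 * 8.8 * 0.5^2
Step 4: Id = 1.18e-04 A

1.18e-04


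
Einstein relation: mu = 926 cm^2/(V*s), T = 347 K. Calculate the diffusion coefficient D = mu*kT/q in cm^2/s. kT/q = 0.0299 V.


Step 1: D = mu * (kT/q)
Step 2: D = 926 * 0.0299
Step 3: D = 27.69 cm^2/s

27.69
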